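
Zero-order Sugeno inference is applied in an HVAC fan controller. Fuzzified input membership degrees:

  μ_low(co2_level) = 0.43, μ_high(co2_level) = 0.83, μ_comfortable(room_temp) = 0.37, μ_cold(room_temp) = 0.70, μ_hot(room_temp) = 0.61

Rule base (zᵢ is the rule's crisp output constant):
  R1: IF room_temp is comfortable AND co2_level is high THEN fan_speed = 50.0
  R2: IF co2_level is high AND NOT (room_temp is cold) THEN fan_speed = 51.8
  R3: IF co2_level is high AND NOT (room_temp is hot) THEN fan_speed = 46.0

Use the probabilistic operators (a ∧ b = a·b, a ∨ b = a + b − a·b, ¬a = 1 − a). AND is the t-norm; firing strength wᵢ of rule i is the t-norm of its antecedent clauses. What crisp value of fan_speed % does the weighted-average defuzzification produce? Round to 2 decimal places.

49.04

R1 (z=50.0): comfortable=0.37, high=0.83; AND[a·b] → w = 0.3071
R2 (z=51.8): high=0.83, ¬cold=1−0.70=0.30; AND[a·b] → w = 0.2490
R3 (z=46.0): high=0.83, ¬hot=1−0.61=0.39; AND[a·b] → w = 0.3237
Weighted average = (0.3071·50.0 + 0.2490·51.8 + 0.3237·46.0) / (0.3071 + 0.2490 + 0.3237)
  = 43.1434 / 0.8798 = 49.04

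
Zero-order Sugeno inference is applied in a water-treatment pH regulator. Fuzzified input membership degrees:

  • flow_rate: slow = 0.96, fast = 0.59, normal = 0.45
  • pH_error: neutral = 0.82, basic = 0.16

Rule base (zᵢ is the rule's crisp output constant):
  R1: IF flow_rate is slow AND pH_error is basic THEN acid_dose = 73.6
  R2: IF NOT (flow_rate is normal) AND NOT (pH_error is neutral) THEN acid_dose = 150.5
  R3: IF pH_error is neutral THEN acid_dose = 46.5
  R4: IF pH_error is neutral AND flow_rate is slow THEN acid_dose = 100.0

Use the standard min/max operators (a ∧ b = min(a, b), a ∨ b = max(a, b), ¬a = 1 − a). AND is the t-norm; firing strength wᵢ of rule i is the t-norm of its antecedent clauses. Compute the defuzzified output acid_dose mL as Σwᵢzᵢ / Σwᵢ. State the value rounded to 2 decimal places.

R1 (z=73.6): slow=0.96, basic=0.16; AND[min(a, b)] → w = 0.16
R2 (z=150.5): ¬normal=1−0.45=0.55, ¬neutral=1−0.82=0.18; AND[min(a, b)] → w = 0.18
R3 (z=46.5): neutral=0.82 → w = 0.82
R4 (z=100.0): neutral=0.82, slow=0.96; AND[min(a, b)] → w = 0.82
Weighted average = (0.16·73.6 + 0.18·150.5 + 0.82·46.5 + 0.82·100.0) / (0.16 + 0.18 + 0.82 + 0.82)
  = 158.9960 / 1.9800 = 80.30

80.30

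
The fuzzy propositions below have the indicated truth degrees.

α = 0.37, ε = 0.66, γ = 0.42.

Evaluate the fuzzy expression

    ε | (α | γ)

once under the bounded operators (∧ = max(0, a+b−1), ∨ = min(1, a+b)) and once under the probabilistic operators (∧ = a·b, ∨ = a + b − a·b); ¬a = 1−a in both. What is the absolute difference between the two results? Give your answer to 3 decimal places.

Under bounded:
  α | γ = min(1, a+b) on (0.37, 0.42) = 0.79
  ε | (α | γ) = min(1, a+b) on (0.66, 0.79) = 1.00
  → value = 1.0000
Under probabilistic:
  α | γ = a + b − a·b on (0.3700, 0.4200) = 0.6346
  ε | (α | γ) = a + b − a·b on (0.6600, 0.6346) = 0.8758
  → value = 0.8758
|1.0000 − 0.8758| = 0.124

0.124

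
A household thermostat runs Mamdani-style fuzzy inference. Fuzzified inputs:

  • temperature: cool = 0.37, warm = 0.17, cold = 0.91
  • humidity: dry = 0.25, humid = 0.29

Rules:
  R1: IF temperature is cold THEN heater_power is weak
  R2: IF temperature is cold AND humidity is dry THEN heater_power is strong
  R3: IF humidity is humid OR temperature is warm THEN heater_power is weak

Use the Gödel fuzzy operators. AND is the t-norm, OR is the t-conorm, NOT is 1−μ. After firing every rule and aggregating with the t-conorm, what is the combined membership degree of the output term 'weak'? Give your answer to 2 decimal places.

0.91

R1: cold=0.91 → w = 0.91
R2: cold=0.91, dry=0.25; AND[min(a, b)] → w = 0.25
R3: humid=0.29, warm=0.17; OR[max(a, b)] → w = 0.29
Rules with consequent 'weak': {R1, R3} → strengths 0.91, 0.29
Aggregate via t-conorm [max(a, b)]: 0.91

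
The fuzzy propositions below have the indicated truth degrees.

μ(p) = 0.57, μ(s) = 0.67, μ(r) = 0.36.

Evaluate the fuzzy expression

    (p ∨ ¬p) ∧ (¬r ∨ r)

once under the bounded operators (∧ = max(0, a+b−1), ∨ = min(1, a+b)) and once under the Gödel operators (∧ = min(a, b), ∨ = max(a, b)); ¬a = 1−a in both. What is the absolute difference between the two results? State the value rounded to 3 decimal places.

0.430

Under bounded:
  ¬p = 1 − 0.57 = 0.43
  p ∨ ¬p = min(1, a+b) on (0.57, 0.43) = 1.00
  ¬r = 1 − 0.36 = 0.64
  ¬r ∨ r = min(1, a+b) on (0.64, 0.36) = 1.00
  (p ∨ ¬p) ∧ (¬r ∨ r) = max(0, a+b−1) on (1.00, 1.00) = 1.00
  → value = 1.0000
Under Gödel:
  ¬p = 1 − 0.57 = 0.43
  p ∨ ¬p = max(a, b) on (0.57, 0.43) = 0.57
  ¬r = 1 − 0.36 = 0.64
  ¬r ∨ r = max(a, b) on (0.64, 0.36) = 0.64
  (p ∨ ¬p) ∧ (¬r ∨ r) = min(a, b) on (0.57, 0.64) = 0.57
  → value = 0.5700
|1.0000 − 0.5700| = 0.430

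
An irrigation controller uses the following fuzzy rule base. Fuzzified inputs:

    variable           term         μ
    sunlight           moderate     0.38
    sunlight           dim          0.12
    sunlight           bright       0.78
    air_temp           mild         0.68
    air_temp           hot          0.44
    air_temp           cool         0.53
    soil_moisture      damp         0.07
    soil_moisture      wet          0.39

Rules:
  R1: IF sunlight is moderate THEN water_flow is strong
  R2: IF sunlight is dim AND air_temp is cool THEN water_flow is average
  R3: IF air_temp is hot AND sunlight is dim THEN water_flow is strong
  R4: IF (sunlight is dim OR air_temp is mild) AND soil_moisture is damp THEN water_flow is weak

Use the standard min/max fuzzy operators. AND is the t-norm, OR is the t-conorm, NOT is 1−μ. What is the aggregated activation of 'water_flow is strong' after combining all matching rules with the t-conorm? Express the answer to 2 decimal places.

0.38

R1: moderate=0.38 → w = 0.38
R2: dim=0.12, cool=0.53; AND[min(a, b)] → w = 0.12
R3: hot=0.44, dim=0.12; AND[min(a, b)] → w = 0.12
R4: (dim=0.12 OR mild=0.68) = 0.68; AND[min(a, b)] with damp=0.07 → w = 0.07
Rules with consequent 'strong': {R1, R3} → strengths 0.38, 0.12
Aggregate via t-conorm [max(a, b)]: 0.38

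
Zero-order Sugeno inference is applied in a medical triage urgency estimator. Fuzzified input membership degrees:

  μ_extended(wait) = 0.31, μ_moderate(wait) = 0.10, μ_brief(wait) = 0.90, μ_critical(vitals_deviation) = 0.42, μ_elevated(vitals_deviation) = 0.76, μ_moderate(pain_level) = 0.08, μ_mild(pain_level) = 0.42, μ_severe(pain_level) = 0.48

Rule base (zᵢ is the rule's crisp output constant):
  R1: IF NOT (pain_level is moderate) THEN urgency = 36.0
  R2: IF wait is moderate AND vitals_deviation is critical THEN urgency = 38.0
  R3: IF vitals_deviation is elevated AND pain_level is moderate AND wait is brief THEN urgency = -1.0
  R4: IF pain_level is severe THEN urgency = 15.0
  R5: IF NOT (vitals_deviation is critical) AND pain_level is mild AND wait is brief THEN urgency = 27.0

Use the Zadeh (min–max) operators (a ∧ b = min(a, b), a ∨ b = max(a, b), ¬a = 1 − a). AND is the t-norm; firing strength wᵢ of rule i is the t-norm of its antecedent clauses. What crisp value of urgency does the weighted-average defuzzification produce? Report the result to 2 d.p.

R1 (z=36.0): ¬moderate=1−0.08=0.92 → w = 0.92
R2 (z=38.0): moderate=0.10, critical=0.42; AND[min(a, b)] → w = 0.10
R3 (z=-1.0): elevated=0.76, moderate=0.08, brief=0.90; AND[min(a, b)] → w = 0.08
R4 (z=15.0): severe=0.48 → w = 0.48
R5 (z=27.0): ¬critical=1−0.42=0.58, mild=0.42, brief=0.90; AND[min(a, b)] → w = 0.42
Weighted average = (0.92·36.0 + 0.10·38.0 + 0.08·-1.0 + 0.48·15.0 + 0.42·27.0) / (0.92 + 0.10 + 0.08 + 0.48 + 0.42)
  = 55.3800 / 2.0000 = 27.69

27.69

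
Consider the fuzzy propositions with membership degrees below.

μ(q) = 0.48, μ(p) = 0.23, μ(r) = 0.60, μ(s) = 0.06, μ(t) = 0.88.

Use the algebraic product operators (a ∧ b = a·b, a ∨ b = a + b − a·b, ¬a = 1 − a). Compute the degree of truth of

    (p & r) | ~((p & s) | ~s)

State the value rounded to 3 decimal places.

p & r = a·b on (0.2300, 0.6000) = 0.1380
p & s = a·b on (0.2300, 0.0600) = 0.0138
~s = 1 − 0.0600 = 0.9400
(p & s) | ~s = a + b − a·b on (0.0138, 0.9400) = 0.9408
~((p & s) | ~s) = 1 − 0.9408 = 0.0592
(p & r) | ~((p & s) | ~s) = a + b − a·b on (0.1380, 0.0592) = 0.1890

0.189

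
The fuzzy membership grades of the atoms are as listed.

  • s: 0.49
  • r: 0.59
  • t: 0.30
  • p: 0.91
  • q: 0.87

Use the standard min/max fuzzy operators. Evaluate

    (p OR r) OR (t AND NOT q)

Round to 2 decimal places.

0.91

p OR r = max(a, b) on (0.91, 0.59) = 0.91
NOT q = 1 − 0.87 = 0.13
t AND NOT q = min(a, b) on (0.30, 0.13) = 0.13
(p OR r) OR (t AND NOT q) = max(a, b) on (0.91, 0.13) = 0.91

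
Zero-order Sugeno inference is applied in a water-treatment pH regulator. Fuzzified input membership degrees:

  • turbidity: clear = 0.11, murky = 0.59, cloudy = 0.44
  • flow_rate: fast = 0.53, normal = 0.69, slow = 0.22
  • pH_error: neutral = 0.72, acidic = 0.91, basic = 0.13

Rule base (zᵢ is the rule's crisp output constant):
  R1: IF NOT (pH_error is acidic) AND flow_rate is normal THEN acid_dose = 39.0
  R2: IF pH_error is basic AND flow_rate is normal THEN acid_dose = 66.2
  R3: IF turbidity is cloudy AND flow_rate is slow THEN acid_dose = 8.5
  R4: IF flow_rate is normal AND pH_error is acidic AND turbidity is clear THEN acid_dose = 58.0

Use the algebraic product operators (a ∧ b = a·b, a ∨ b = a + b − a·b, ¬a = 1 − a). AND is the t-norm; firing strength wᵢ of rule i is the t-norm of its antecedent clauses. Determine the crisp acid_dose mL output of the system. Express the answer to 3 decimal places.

41.518

R1 (z=39.0): ¬acidic=1−0.91=0.09, normal=0.69; AND[a·b] → w = 0.0621
R2 (z=66.2): basic=0.13, normal=0.69; AND[a·b] → w = 0.0897
R3 (z=8.5): cloudy=0.44, slow=0.22; AND[a·b] → w = 0.0968
R4 (z=58.0): normal=0.69, acidic=0.91, clear=0.11; AND[a·b] → w = 0.0691
Weighted average = (0.0621·39.0 + 0.0897·66.2 + 0.0968·8.5 + 0.0691·58.0) / (0.0621 + 0.0897 + 0.0968 + 0.0691)
  = 13.1888 / 0.3177 = 41.518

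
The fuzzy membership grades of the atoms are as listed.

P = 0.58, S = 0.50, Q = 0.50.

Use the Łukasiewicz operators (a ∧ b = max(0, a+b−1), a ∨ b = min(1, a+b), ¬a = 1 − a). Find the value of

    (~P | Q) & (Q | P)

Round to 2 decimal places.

0.92

~P = 1 − 0.58 = 0.42
~P | Q = min(1, a+b) on (0.42, 0.50) = 0.92
Q | P = min(1, a+b) on (0.50, 0.58) = 1.00
(~P | Q) & (Q | P) = max(0, a+b−1) on (0.92, 1.00) = 0.92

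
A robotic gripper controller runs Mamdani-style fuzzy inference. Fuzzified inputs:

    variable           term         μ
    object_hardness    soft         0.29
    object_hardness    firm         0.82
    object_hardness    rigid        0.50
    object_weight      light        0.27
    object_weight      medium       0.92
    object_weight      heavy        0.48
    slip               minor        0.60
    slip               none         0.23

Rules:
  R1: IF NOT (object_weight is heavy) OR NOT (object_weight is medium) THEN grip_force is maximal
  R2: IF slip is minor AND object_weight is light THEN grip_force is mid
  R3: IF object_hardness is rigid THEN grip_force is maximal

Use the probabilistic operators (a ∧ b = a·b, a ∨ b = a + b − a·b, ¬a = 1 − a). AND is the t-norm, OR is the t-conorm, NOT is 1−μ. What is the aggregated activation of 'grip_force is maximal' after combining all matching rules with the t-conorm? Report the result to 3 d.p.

0.779

R1: ¬heavy=1−0.48=0.52, ¬medium=1−0.92=0.08; OR[a + b − a·b] → w = 0.5584
R2: minor=0.60, light=0.27; AND[a·b] → w = 0.1620
R3: rigid=0.50 → w = 0.5000
Rules with consequent 'maximal': {R1, R3} → strengths 0.5584, 0.5000
Aggregate via t-conorm [a + b − a·b]: 0.7792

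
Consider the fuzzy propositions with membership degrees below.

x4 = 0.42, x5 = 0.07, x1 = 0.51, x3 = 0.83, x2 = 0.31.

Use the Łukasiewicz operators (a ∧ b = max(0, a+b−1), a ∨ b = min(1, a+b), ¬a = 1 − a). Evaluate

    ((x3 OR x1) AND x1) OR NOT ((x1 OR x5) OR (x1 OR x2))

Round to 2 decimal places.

0.51

x3 OR x1 = min(1, a+b) on (0.83, 0.51) = 1.00
(x3 OR x1) AND x1 = max(0, a+b−1) on (1.00, 0.51) = 0.51
x1 OR x5 = min(1, a+b) on (0.51, 0.07) = 0.58
x1 OR x2 = min(1, a+b) on (0.51, 0.31) = 0.82
(x1 OR x5) OR (x1 OR x2) = min(1, a+b) on (0.58, 0.82) = 1.00
NOT ((x1 OR x5) OR (x1 OR x2)) = 1 − 1.00 = 0.00
((x3 OR x1) AND x1) OR NOT ((x1 OR x5) OR (x1 OR x2)) = min(1, a+b) on (0.51, 0.00) = 0.51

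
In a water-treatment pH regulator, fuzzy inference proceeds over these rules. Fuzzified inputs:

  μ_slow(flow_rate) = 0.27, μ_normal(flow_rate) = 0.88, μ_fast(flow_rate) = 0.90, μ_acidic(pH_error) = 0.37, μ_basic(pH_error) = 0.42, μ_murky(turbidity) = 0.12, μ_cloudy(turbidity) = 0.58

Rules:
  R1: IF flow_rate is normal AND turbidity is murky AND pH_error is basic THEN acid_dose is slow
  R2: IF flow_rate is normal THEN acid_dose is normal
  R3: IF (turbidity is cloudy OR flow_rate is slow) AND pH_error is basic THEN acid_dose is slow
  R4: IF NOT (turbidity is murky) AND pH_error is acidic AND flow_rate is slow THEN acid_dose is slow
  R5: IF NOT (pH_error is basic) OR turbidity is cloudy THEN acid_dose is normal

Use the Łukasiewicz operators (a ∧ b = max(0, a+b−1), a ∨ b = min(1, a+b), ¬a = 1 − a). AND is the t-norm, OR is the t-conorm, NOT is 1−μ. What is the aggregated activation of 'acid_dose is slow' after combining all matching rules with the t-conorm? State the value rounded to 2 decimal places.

R1: normal=0.88, murky=0.12, basic=0.42; AND[max(0, a+b−1)] → w = 0.00
R2: normal=0.88 → w = 0.88
R3: (cloudy=0.58 OR slow=0.27) = 0.85; AND[max(0, a+b−1)] with basic=0.42 → w = 0.27
R4: ¬murky=1−0.12=0.88, acidic=0.37, slow=0.27; AND[max(0, a+b−1)] → w = 0.00
R5: ¬basic=1−0.42=0.58, cloudy=0.58; OR[min(1, a+b)] → w = 1.00
Rules with consequent 'slow': {R1, R3, R4} → strengths 0.00, 0.27, 0.00
Aggregate via t-conorm [min(1, a+b)]: 0.27

0.27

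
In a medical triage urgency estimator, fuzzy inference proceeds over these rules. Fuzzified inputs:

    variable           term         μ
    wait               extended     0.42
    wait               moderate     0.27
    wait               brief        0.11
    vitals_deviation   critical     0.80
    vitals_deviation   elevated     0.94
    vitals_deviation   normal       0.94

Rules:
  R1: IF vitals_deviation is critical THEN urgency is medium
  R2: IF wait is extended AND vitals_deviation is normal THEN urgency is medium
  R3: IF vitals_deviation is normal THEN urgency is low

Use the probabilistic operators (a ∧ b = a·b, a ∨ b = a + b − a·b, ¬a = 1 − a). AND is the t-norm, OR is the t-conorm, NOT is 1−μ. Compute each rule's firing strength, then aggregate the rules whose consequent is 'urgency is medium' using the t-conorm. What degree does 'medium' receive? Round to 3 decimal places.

R1: critical=0.80 → w = 0.8000
R2: extended=0.42, normal=0.94; AND[a·b] → w = 0.3948
R3: normal=0.94 → w = 0.9400
Rules with consequent 'medium': {R1, R2} → strengths 0.8000, 0.3948
Aggregate via t-conorm [a + b − a·b]: 0.8790

0.879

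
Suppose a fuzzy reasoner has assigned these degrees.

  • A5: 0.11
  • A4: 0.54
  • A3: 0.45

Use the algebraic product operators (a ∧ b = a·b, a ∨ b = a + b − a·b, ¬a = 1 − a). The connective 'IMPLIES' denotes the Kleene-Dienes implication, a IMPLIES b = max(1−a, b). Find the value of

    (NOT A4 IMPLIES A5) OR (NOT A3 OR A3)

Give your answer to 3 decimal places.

NOT A4 = 1 − 0.5400 = 0.4600
NOT A4 IMPLIES A5  [Kleene-Dienes: max(1−a, b)] with a=0.4600, b=0.1100 → 0.5400
NOT A3 = 1 − 0.4500 = 0.5500
NOT A3 OR A3 = a + b − a·b on (0.5500, 0.4500) = 0.7525
(NOT A4 IMPLIES A5) OR (NOT A3 OR A3) = a + b − a·b on (0.5400, 0.7525) = 0.8861

0.886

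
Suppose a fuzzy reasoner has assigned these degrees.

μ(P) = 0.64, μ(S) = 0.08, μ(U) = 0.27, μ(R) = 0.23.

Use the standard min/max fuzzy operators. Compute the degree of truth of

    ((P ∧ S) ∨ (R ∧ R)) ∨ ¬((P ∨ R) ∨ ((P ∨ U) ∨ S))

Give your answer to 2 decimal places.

P ∧ S = min(a, b) on (0.64, 0.08) = 0.08
R ∧ R = min(a, b) on (0.23, 0.23) = 0.23
(P ∧ S) ∨ (R ∧ R) = max(a, b) on (0.08, 0.23) = 0.23
P ∨ R = max(a, b) on (0.64, 0.23) = 0.64
P ∨ U = max(a, b) on (0.64, 0.27) = 0.64
(P ∨ U) ∨ S = max(a, b) on (0.64, 0.08) = 0.64
(P ∨ R) ∨ ((P ∨ U) ∨ S) = max(a, b) on (0.64, 0.64) = 0.64
¬((P ∨ R) ∨ ((P ∨ U) ∨ S)) = 1 − 0.64 = 0.36
((P ∧ S) ∨ (R ∧ R)) ∨ ¬((P ∨ R) ∨ ((P ∨ U) ∨ S)) = max(a, b) on (0.23, 0.36) = 0.36

0.36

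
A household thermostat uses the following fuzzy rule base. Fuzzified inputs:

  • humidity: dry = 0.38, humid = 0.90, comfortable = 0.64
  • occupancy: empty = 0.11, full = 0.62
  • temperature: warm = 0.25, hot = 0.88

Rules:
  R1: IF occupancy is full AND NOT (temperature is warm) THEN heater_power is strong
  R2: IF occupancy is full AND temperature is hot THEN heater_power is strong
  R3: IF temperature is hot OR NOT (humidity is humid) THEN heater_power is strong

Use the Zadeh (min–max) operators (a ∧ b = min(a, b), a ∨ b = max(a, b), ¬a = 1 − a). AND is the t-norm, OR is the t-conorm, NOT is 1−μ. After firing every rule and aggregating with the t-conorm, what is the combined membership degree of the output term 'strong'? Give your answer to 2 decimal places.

R1: full=0.62, ¬warm=1−0.25=0.75; AND[min(a, b)] → w = 0.62
R2: full=0.62, hot=0.88; AND[min(a, b)] → w = 0.62
R3: hot=0.88, ¬humid=1−0.90=0.10; OR[max(a, b)] → w = 0.88
Rules with consequent 'strong': {R1, R2, R3} → strengths 0.62, 0.62, 0.88
Aggregate via t-conorm [max(a, b)]: 0.88

0.88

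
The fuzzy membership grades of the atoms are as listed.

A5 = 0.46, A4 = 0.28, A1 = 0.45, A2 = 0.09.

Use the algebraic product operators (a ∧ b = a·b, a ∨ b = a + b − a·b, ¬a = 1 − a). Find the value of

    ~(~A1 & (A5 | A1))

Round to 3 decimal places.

0.613

~A1 = 1 − 0.4500 = 0.5500
A5 | A1 = a + b − a·b on (0.4600, 0.4500) = 0.7030
~A1 & (A5 | A1) = a·b on (0.5500, 0.7030) = 0.3867
~(~A1 & (A5 | A1)) = 1 − 0.3867 = 0.6133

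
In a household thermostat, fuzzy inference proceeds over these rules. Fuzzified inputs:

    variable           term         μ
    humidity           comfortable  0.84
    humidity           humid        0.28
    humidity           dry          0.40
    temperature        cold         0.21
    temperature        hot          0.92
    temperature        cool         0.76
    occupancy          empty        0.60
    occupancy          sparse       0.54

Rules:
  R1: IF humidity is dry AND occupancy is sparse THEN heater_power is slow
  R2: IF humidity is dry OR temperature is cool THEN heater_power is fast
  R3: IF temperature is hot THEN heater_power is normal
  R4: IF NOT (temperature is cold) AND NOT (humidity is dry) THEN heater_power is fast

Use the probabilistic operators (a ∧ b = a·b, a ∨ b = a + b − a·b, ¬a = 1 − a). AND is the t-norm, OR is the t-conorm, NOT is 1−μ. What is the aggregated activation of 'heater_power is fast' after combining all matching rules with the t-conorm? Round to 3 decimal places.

0.924

R1: dry=0.40, sparse=0.54; AND[a·b] → w = 0.2160
R2: dry=0.40, cool=0.76; OR[a + b − a·b] → w = 0.8560
R3: hot=0.92 → w = 0.9200
R4: ¬cold=1−0.21=0.79, ¬dry=1−0.40=0.60; AND[a·b] → w = 0.4740
Rules with consequent 'fast': {R2, R4} → strengths 0.8560, 0.4740
Aggregate via t-conorm [a + b − a·b]: 0.9243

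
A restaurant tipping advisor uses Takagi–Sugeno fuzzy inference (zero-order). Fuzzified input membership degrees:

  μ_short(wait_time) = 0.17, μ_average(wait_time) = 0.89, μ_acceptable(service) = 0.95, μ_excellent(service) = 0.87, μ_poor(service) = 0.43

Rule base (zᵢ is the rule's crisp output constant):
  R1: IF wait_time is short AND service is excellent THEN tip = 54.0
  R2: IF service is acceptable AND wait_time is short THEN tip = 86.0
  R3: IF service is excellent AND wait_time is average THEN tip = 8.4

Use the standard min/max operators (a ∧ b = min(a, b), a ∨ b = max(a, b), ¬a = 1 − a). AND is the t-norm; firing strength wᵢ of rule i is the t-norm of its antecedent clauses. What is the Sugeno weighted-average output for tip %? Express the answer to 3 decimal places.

R1 (z=54.0): short=0.17, excellent=0.87; AND[min(a, b)] → w = 0.17
R2 (z=86.0): acceptable=0.95, short=0.17; AND[min(a, b)] → w = 0.17
R3 (z=8.4): excellent=0.87, average=0.89; AND[min(a, b)] → w = 0.87
Weighted average = (0.17·54.0 + 0.17·86.0 + 0.87·8.4) / (0.17 + 0.17 + 0.87)
  = 31.1080 / 1.2100 = 25.709

25.709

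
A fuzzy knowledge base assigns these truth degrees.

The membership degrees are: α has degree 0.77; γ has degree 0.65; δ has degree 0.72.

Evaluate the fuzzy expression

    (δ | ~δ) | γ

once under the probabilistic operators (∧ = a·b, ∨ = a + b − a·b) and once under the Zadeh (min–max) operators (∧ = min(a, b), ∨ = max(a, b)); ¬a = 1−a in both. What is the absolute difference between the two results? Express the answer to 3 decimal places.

Under probabilistic:
  ~δ = 1 − 0.7200 = 0.2800
  δ | ~δ = a + b − a·b on (0.7200, 0.2800) = 0.7984
  (δ | ~δ) | γ = a + b − a·b on (0.7984, 0.6500) = 0.9294
  → value = 0.9294
Under Zadeh (min–max):
  ~δ = 1 − 0.72 = 0.28
  δ | ~δ = max(a, b) on (0.72, 0.28) = 0.72
  (δ | ~δ) | γ = max(a, b) on (0.72, 0.65) = 0.72
  → value = 0.7200
|0.9294 − 0.7200| = 0.209

0.209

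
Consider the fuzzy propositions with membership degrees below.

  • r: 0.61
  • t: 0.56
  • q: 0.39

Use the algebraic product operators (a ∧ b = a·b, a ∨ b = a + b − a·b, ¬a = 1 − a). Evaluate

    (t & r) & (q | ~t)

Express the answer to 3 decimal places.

t & r = a·b on (0.5600, 0.6100) = 0.3416
~t = 1 − 0.5600 = 0.4400
q | ~t = a + b − a·b on (0.3900, 0.4400) = 0.6584
(t & r) & (q | ~t) = a·b on (0.3416, 0.6584) = 0.2249

0.225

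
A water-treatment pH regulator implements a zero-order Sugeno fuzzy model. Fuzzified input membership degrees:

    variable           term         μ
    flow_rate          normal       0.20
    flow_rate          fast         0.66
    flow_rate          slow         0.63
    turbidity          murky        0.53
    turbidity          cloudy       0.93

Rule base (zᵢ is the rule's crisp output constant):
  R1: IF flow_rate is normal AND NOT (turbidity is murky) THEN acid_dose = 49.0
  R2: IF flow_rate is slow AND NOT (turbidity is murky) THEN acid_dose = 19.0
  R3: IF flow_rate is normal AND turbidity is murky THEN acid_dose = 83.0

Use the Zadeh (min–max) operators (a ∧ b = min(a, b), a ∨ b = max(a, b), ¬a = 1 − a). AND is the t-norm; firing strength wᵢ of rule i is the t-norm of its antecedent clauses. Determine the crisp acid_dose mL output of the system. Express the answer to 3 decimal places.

40.609

R1 (z=49.0): normal=0.20, ¬murky=1−0.53=0.47; AND[min(a, b)] → w = 0.20
R2 (z=19.0): slow=0.63, ¬murky=1−0.53=0.47; AND[min(a, b)] → w = 0.47
R3 (z=83.0): normal=0.20, murky=0.53; AND[min(a, b)] → w = 0.20
Weighted average = (0.20·49.0 + 0.47·19.0 + 0.20·83.0) / (0.20 + 0.47 + 0.20)
  = 35.3300 / 0.8700 = 40.609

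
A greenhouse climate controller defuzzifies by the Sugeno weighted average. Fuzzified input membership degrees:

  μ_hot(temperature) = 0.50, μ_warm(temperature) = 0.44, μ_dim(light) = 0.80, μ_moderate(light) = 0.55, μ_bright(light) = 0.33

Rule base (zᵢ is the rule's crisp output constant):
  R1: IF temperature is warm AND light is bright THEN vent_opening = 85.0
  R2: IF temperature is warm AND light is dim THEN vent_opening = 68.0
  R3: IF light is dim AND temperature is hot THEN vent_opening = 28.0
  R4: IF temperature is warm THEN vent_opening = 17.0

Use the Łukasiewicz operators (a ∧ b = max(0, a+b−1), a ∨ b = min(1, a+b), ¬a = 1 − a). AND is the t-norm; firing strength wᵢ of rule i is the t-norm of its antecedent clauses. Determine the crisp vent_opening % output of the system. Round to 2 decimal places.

32.86

R1 (z=85.0): warm=0.44, bright=0.33; AND[max(0, a+b−1)] → w = 0.00
R2 (z=68.0): warm=0.44, dim=0.80; AND[max(0, a+b−1)] → w = 0.24
R3 (z=28.0): dim=0.80, hot=0.50; AND[max(0, a+b−1)] → w = 0.30
R4 (z=17.0): warm=0.44 → w = 0.44
Weighted average = (0.00·85.0 + 0.24·68.0 + 0.30·28.0 + 0.44·17.0) / (0.00 + 0.24 + 0.30 + 0.44)
  = 32.2000 / 0.9800 = 32.86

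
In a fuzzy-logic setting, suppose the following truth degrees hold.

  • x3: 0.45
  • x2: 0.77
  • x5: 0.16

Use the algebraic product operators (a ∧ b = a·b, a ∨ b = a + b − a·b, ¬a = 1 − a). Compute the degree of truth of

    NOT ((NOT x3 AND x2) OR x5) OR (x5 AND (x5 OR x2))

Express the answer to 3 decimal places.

0.551

NOT x3 = 1 − 0.4500 = 0.5500
NOT x3 AND x2 = a·b on (0.5500, 0.7700) = 0.4235
(NOT x3 AND x2) OR x5 = a + b − a·b on (0.4235, 0.1600) = 0.5157
NOT ((NOT x3 AND x2) OR x5) = 1 − 0.5157 = 0.4843
x5 OR x2 = a + b − a·b on (0.1600, 0.7700) = 0.8068
x5 AND (x5 OR x2) = a·b on (0.1600, 0.8068) = 0.1291
NOT ((NOT x3 AND x2) OR x5) OR (x5 AND (x5 OR x2)) = a + b − a·b on (0.4843, 0.1291) = 0.5508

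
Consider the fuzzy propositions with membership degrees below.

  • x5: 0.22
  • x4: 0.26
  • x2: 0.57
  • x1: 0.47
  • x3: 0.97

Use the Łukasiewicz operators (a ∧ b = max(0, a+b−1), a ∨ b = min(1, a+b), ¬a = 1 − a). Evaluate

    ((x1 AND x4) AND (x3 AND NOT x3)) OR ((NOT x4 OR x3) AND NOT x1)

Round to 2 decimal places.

x1 AND x4 = max(0, a+b−1) on (0.47, 0.26) = 0.00
NOT x3 = 1 − 0.97 = 0.03
x3 AND NOT x3 = max(0, a+b−1) on (0.97, 0.03) = 0.00
(x1 AND x4) AND (x3 AND NOT x3) = max(0, a+b−1) on (0.00, 0.00) = 0.00
NOT x4 = 1 − 0.26 = 0.74
NOT x4 OR x3 = min(1, a+b) on (0.74, 0.97) = 1.00
NOT x1 = 1 − 0.47 = 0.53
(NOT x4 OR x3) AND NOT x1 = max(0, a+b−1) on (1.00, 0.53) = 0.53
((x1 AND x4) AND (x3 AND NOT x3)) OR ((NOT x4 OR x3) AND NOT x1) = min(1, a+b) on (0.00, 0.53) = 0.53

0.53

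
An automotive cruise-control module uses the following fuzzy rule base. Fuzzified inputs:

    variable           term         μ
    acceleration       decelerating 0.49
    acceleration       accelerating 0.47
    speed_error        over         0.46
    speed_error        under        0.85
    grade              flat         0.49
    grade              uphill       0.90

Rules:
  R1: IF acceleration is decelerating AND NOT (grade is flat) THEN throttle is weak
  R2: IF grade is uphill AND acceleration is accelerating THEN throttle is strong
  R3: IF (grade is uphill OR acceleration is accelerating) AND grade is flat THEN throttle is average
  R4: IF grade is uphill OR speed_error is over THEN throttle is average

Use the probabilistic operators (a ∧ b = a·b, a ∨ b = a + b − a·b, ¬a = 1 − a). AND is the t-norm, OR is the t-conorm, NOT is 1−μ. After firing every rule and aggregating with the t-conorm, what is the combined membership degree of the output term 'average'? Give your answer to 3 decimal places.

R1: decelerating=0.49, ¬flat=1−0.49=0.51; AND[a·b] → w = 0.2499
R2: uphill=0.90, accelerating=0.47; AND[a·b] → w = 0.4230
R3: (uphill=0.90 OR accelerating=0.47) = 0.9470; AND[a·b] with flat=0.49 → w = 0.4640
R4: uphill=0.90, over=0.46; OR[a + b − a·b] → w = 0.9460
Rules with consequent 'average': {R3, R4} → strengths 0.4640, 0.9460
Aggregate via t-conorm [a + b − a·b]: 0.9711

0.971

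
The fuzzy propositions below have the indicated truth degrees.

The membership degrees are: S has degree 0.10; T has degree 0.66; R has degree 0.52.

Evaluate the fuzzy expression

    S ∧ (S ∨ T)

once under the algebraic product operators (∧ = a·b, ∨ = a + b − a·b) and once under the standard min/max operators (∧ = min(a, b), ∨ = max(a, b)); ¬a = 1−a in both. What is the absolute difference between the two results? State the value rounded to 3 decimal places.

Under algebraic product:
  S ∨ T = a + b − a·b on (0.1000, 0.6600) = 0.6940
  S ∧ (S ∨ T) = a·b on (0.1000, 0.6940) = 0.0694
  → value = 0.0694
Under standard min/max:
  S ∨ T = max(a, b) on (0.10, 0.66) = 0.66
  S ∧ (S ∨ T) = min(a, b) on (0.10, 0.66) = 0.10
  → value = 0.1000
|0.0694 − 0.1000| = 0.031

0.031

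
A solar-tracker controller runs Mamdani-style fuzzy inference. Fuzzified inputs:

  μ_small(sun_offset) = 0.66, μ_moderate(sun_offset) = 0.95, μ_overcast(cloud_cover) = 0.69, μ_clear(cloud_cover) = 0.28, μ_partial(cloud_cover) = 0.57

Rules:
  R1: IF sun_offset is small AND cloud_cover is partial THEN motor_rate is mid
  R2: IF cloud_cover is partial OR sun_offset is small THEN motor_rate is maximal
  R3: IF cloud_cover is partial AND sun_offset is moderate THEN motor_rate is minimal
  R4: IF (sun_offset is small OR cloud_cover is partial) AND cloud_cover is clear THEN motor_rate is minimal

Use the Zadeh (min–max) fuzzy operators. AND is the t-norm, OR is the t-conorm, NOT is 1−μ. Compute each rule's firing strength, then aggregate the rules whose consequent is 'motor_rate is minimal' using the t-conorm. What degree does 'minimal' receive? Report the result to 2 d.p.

R1: small=0.66, partial=0.57; AND[min(a, b)] → w = 0.57
R2: partial=0.57, small=0.66; OR[max(a, b)] → w = 0.66
R3: partial=0.57, moderate=0.95; AND[min(a, b)] → w = 0.57
R4: (small=0.66 OR partial=0.57) = 0.66; AND[min(a, b)] with clear=0.28 → w = 0.28
Rules with consequent 'minimal': {R3, R4} → strengths 0.57, 0.28
Aggregate via t-conorm [max(a, b)]: 0.57

0.57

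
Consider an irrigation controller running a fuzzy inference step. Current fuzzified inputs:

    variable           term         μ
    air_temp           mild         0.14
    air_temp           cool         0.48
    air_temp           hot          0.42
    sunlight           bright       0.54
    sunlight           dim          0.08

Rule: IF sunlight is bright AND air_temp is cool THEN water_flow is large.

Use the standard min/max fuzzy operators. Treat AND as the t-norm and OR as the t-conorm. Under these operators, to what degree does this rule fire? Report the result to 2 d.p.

0.48

firing strength: bright=0.54, cool=0.48; AND[min(a, b)] → w = 0.48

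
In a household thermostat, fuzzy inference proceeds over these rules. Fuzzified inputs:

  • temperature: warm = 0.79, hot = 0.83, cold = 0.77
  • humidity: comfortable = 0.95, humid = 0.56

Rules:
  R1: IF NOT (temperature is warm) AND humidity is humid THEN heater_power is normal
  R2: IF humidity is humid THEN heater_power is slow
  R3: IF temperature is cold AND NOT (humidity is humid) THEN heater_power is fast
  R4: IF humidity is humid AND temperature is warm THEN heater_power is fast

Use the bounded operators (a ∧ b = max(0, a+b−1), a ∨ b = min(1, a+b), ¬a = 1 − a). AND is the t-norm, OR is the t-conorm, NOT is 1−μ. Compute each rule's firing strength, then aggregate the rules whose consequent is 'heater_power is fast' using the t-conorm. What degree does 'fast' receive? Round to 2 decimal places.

R1: ¬warm=1−0.79=0.21, humid=0.56; AND[max(0, a+b−1)] → w = 0.00
R2: humid=0.56 → w = 0.56
R3: cold=0.77, ¬humid=1−0.56=0.44; AND[max(0, a+b−1)] → w = 0.21
R4: humid=0.56, warm=0.79; AND[max(0, a+b−1)] → w = 0.35
Rules with consequent 'fast': {R3, R4} → strengths 0.21, 0.35
Aggregate via t-conorm [min(1, a+b)]: 0.56

0.56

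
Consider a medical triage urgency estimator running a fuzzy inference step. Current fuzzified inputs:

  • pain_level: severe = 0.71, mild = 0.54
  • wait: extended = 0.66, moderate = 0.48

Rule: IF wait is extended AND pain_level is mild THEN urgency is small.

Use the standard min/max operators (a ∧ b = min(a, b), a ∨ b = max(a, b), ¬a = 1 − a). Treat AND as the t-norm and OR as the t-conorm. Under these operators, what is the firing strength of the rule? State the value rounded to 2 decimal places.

0.54

firing strength: extended=0.66, mild=0.54; AND[min(a, b)] → w = 0.54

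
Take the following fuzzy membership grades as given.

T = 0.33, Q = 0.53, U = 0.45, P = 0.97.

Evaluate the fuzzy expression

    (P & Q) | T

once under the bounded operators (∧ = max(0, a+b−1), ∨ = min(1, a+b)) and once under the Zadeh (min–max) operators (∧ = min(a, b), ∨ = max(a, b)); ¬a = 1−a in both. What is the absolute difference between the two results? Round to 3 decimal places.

Under bounded:
  P & Q = max(0, a+b−1) on (0.97, 0.53) = 0.50
  (P & Q) | T = min(1, a+b) on (0.50, 0.33) = 0.83
  → value = 0.8300
Under Zadeh (min–max):
  P & Q = min(a, b) on (0.97, 0.53) = 0.53
  (P & Q) | T = max(a, b) on (0.53, 0.33) = 0.53
  → value = 0.5300
|0.8300 − 0.5300| = 0.300

0.300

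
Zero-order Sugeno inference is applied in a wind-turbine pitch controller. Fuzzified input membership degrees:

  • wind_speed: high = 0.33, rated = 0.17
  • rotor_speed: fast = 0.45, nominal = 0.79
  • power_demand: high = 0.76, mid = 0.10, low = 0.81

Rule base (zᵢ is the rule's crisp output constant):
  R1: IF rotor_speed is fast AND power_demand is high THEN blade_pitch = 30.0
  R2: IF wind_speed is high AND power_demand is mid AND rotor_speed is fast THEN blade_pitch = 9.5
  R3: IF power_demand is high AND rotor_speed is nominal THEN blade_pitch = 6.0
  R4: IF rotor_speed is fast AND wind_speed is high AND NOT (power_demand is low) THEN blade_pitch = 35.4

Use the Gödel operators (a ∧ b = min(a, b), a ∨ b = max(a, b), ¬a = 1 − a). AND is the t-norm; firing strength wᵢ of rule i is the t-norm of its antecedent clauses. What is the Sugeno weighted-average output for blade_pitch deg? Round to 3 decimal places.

17.157

R1 (z=30.0): fast=0.45, high=0.76; AND[min(a, b)] → w = 0.45
R2 (z=9.5): high=0.33, mid=0.10, fast=0.45; AND[min(a, b)] → w = 0.10
R3 (z=6.0): high=0.76, nominal=0.79; AND[min(a, b)] → w = 0.76
R4 (z=35.4): fast=0.45, high=0.33, ¬low=1−0.81=0.19; AND[min(a, b)] → w = 0.19
Weighted average = (0.45·30.0 + 0.10·9.5 + 0.76·6.0 + 0.19·35.4) / (0.45 + 0.10 + 0.76 + 0.19)
  = 25.7360 / 1.5000 = 17.157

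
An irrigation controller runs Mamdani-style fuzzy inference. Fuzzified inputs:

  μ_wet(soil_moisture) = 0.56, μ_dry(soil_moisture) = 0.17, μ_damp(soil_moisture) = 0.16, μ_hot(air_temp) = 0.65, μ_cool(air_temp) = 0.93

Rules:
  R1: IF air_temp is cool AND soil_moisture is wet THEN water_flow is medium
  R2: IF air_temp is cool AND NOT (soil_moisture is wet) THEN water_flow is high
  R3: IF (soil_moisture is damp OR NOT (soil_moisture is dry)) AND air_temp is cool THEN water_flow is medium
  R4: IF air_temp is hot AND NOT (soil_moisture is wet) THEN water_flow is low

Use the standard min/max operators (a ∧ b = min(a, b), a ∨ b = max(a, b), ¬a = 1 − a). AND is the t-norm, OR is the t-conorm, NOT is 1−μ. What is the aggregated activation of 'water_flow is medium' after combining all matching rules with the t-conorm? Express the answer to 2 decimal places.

R1: cool=0.93, wet=0.56; AND[min(a, b)] → w = 0.56
R2: cool=0.93, ¬wet=1−0.56=0.44; AND[min(a, b)] → w = 0.44
R3: (damp=0.16 OR ¬dry=1−0.17=0.83) = 0.83; AND[min(a, b)] with cool=0.93 → w = 0.83
R4: hot=0.65, ¬wet=1−0.56=0.44; AND[min(a, b)] → w = 0.44
Rules with consequent 'medium': {R1, R3} → strengths 0.56, 0.83
Aggregate via t-conorm [max(a, b)]: 0.83

0.83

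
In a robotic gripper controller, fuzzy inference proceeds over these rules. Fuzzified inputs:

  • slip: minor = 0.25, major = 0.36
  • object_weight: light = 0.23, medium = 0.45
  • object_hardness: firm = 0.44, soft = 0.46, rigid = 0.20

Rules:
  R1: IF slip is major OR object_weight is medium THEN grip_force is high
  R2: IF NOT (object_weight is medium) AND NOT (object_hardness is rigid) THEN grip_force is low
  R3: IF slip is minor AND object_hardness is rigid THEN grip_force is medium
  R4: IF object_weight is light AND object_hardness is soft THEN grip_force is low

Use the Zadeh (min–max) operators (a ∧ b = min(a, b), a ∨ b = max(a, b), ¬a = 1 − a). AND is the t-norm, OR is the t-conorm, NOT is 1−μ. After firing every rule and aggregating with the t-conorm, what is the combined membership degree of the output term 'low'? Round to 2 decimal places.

0.55

R1: major=0.36, medium=0.45; OR[max(a, b)] → w = 0.45
R2: ¬medium=1−0.45=0.55, ¬rigid=1−0.20=0.80; AND[min(a, b)] → w = 0.55
R3: minor=0.25, rigid=0.20; AND[min(a, b)] → w = 0.20
R4: light=0.23, soft=0.46; AND[min(a, b)] → w = 0.23
Rules with consequent 'low': {R2, R4} → strengths 0.55, 0.23
Aggregate via t-conorm [max(a, b)]: 0.55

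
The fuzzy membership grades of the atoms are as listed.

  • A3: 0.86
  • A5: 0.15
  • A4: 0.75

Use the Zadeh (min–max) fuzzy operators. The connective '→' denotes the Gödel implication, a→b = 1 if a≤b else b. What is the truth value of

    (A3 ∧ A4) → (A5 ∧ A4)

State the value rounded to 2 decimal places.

A3 ∧ A4 = min(a, b) on (0.86, 0.75) = 0.75
A5 ∧ A4 = min(a, b) on (0.15, 0.75) = 0.15
(A3 ∧ A4) → (A5 ∧ A4)  [Gödel: 1 if a≤b else b] with a=0.75, b=0.15 → 0.15

0.15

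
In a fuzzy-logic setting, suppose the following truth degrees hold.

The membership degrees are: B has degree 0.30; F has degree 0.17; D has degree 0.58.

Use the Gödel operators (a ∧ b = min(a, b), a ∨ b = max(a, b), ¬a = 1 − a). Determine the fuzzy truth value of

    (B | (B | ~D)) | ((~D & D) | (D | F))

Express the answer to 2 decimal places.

0.58

~D = 1 − 0.58 = 0.42
B | ~D = max(a, b) on (0.30, 0.42) = 0.42
B | (B | ~D) = max(a, b) on (0.30, 0.42) = 0.42
~D = 1 − 0.58 = 0.42
~D & D = min(a, b) on (0.42, 0.58) = 0.42
D | F = max(a, b) on (0.58, 0.17) = 0.58
(~D & D) | (D | F) = max(a, b) on (0.42, 0.58) = 0.58
(B | (B | ~D)) | ((~D & D) | (D | F)) = max(a, b) on (0.42, 0.58) = 0.58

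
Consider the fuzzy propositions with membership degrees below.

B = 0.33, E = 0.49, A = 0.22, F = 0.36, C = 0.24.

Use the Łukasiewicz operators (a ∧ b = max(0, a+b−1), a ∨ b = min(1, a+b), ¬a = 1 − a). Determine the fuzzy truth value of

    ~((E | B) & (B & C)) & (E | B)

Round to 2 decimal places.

E | B = min(1, a+b) on (0.49, 0.33) = 0.82
B & C = max(0, a+b−1) on (0.33, 0.24) = 0.00
(E | B) & (B & C) = max(0, a+b−1) on (0.82, 0.00) = 0.00
~((E | B) & (B & C)) = 1 − 0.00 = 1.00
E | B = min(1, a+b) on (0.49, 0.33) = 0.82
~((E | B) & (B & C)) & (E | B) = max(0, a+b−1) on (1.00, 0.82) = 0.82

0.82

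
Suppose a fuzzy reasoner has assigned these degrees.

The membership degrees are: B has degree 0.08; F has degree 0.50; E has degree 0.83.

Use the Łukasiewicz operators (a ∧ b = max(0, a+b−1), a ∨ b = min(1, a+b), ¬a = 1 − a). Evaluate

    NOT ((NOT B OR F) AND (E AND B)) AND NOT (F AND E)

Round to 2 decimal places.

NOT B = 1 − 0.08 = 0.92
NOT B OR F = min(1, a+b) on (0.92, 0.50) = 1.00
E AND B = max(0, a+b−1) on (0.83, 0.08) = 0.00
(NOT B OR F) AND (E AND B) = max(0, a+b−1) on (1.00, 0.00) = 0.00
NOT ((NOT B OR F) AND (E AND B)) = 1 − 0.00 = 1.00
F AND E = max(0, a+b−1) on (0.50, 0.83) = 0.33
NOT (F AND E) = 1 − 0.33 = 0.67
NOT ((NOT B OR F) AND (E AND B)) AND NOT (F AND E) = max(0, a+b−1) on (1.00, 0.67) = 0.67

0.67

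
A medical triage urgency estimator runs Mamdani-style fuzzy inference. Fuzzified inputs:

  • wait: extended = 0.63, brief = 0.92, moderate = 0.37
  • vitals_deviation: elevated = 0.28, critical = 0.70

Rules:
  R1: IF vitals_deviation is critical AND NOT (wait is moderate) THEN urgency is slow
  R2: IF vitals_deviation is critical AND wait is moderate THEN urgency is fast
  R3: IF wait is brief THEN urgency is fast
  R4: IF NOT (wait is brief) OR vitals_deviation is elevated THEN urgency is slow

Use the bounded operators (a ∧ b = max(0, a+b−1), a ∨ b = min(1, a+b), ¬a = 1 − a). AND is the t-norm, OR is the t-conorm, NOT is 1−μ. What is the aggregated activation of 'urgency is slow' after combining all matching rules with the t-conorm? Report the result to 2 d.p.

R1: critical=0.70, ¬moderate=1−0.37=0.63; AND[max(0, a+b−1)] → w = 0.33
R2: critical=0.70, moderate=0.37; AND[max(0, a+b−1)] → w = 0.07
R3: brief=0.92 → w = 0.92
R4: ¬brief=1−0.92=0.08, elevated=0.28; OR[min(1, a+b)] → w = 0.36
Rules with consequent 'slow': {R1, R4} → strengths 0.33, 0.36
Aggregate via t-conorm [min(1, a+b)]: 0.69

0.69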